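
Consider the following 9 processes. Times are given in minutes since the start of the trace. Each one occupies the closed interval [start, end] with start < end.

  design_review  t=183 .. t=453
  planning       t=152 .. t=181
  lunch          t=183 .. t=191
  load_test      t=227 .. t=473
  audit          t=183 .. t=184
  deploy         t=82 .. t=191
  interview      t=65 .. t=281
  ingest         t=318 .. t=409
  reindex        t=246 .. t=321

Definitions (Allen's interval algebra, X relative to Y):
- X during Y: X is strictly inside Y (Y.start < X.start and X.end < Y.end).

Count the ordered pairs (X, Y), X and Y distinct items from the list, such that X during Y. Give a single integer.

Checking all 72 ordered pairs for relation 'during'; matching pairs in alphabetical order:
(audit, deploy): audit during deploy ✓
(audit, interview): audit during interview ✓
(deploy, interview): deploy during interview ✓
(ingest, design_review): ingest during design_review ✓
(ingest, load_test): ingest during load_test ✓
(lunch, interview): lunch during interview ✓
(planning, deploy): planning during deploy ✓
(planning, interview): planning during interview ✓
(reindex, design_review): reindex during design_review ✓
(reindex, load_test): reindex during load_test ✓
Count: 10.

10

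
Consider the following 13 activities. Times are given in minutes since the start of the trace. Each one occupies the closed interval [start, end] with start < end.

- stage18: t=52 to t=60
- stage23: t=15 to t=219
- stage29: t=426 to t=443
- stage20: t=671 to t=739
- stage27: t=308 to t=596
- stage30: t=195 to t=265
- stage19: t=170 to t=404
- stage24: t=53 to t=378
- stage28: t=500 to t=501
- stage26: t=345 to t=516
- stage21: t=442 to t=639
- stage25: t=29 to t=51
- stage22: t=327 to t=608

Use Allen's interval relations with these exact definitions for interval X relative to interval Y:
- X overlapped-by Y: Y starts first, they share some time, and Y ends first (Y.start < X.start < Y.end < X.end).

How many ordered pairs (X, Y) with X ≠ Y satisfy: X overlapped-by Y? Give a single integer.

Checking all 156 ordered pairs for relation 'overlapped-by'; matching pairs in alphabetical order:
(stage19, stage23): stage19 overlapped-by stage23 ✓
(stage19, stage24): stage19 overlapped-by stage24 ✓
(stage21, stage22): stage21 overlapped-by stage22 ✓
(stage21, stage26): stage21 overlapped-by stage26 ✓
(stage21, stage27): stage21 overlapped-by stage27 ✓
(stage21, stage29): stage21 overlapped-by stage29 ✓
(stage22, stage19): stage22 overlapped-by stage19 ✓
(stage22, stage24): stage22 overlapped-by stage24 ✓
(stage22, stage27): stage22 overlapped-by stage27 ✓
(stage24, stage18): stage24 overlapped-by stage18 ✓
(stage24, stage23): stage24 overlapped-by stage23 ✓
(stage26, stage19): stage26 overlapped-by stage19 ✓
(stage26, stage24): stage26 overlapped-by stage24 ✓
(stage27, stage19): stage27 overlapped-by stage19 ✓
(stage27, stage24): stage27 overlapped-by stage24 ✓
(stage30, stage23): stage30 overlapped-by stage23 ✓
Count: 16.

16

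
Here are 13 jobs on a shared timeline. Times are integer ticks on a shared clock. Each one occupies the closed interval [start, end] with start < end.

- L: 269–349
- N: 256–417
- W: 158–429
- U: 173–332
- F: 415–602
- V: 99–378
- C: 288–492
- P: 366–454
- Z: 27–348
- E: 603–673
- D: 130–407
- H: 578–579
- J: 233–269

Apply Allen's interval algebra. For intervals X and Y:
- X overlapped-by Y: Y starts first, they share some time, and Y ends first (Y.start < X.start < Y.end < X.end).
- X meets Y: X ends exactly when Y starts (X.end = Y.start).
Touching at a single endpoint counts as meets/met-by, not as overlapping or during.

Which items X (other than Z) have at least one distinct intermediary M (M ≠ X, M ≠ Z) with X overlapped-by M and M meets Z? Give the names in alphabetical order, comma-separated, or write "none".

Target Z = [27, 348].
Intermediaries M with M meets Z: none.
Union: none.

none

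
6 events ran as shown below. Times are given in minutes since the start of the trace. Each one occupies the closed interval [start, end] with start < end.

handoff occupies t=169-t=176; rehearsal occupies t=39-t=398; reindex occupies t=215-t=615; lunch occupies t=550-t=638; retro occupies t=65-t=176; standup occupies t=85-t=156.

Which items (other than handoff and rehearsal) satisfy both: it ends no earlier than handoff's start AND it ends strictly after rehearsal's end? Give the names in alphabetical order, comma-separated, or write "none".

Conditions: its end is no earlier than handoff's start (X.end >= t=169) AND its end is strictly after rehearsal's end (X.end > t=398).
lunch: end t=638 >= t=169? ✓; end t=638 > t=398? ✓ → yes.
reindex: end t=615 >= t=169? ✓; end t=615 > t=398? ✓ → yes.
retro: end t=176 >= t=169? ✓; end t=176 > t=398? ✗ → no.
standup: end t=156 >= t=169? ✗; end t=156 > t=398? ✗ → no.
Result: lunch, reindex.

lunch, reindex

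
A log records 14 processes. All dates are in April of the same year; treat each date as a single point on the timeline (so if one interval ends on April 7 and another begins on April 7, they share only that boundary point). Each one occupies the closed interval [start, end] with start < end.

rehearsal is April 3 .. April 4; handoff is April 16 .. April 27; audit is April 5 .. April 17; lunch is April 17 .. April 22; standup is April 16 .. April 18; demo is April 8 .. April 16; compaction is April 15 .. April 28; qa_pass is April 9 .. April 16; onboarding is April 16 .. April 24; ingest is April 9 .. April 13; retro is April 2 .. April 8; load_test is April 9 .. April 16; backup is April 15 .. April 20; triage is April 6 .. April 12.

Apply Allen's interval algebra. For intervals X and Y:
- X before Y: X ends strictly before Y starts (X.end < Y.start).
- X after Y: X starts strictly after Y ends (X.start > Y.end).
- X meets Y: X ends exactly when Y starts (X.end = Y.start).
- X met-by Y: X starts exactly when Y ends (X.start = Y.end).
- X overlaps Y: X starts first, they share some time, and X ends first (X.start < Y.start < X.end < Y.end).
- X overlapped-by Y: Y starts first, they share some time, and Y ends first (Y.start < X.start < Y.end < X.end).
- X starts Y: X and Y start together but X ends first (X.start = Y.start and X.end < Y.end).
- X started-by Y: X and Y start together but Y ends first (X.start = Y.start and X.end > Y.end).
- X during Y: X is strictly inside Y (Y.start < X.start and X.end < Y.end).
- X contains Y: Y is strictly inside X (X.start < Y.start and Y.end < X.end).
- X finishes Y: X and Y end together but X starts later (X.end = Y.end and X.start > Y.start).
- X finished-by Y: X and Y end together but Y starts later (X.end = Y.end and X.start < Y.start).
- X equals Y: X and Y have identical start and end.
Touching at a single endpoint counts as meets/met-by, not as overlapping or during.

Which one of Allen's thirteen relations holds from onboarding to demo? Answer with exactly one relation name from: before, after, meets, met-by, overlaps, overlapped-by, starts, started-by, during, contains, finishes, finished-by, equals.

onboarding = [April 16, April 24]; demo = [April 8, April 16].
Compare endpoints: onboarding.start > demo.start, onboarding.start = demo.end, onboarding.end > demo.start, onboarding.end > demo.end.
That pattern is 'met-by'.

met-by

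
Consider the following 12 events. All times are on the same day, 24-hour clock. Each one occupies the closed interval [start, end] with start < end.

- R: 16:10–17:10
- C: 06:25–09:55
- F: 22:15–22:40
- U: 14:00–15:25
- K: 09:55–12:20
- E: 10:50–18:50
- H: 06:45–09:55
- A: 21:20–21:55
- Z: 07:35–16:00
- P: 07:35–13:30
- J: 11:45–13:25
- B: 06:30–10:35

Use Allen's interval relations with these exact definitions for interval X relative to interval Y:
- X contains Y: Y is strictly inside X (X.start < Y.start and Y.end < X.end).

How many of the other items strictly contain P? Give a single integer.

0

Target P = [07:35, 13:30].
A [21:20, 21:55] → after → no.
B [06:30, 10:35] → overlaps → no.
C [06:25, 09:55] → overlaps → no.
E [10:50, 18:50] → overlapped-by → no.
F [22:15, 22:40] → after → no.
H [06:45, 09:55] → overlaps → no.
J [11:45, 13:25] → during → no.
K [09:55, 12:20] → during → no.
R [16:10, 17:10] → after → no.
U [14:00, 15:25] → after → no.
Z [07:35, 16:00] → started-by → no.
Total: 0.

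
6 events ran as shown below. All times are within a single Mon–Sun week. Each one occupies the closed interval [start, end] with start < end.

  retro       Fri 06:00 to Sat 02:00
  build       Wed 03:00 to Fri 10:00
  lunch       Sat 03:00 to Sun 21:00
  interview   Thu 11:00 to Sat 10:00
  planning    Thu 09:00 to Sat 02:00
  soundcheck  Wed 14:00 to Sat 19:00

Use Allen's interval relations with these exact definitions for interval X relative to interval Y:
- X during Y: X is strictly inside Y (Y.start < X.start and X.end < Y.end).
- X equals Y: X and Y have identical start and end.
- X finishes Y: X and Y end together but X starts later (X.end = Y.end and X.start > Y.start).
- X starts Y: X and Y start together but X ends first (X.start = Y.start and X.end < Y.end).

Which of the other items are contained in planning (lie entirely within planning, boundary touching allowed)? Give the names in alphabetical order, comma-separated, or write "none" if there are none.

Target planning = [Thu 09:00, Sat 02:00].
build [Wed 03:00, Fri 10:00] → overlaps → no.
interview [Thu 11:00, Sat 10:00] → overlapped-by → no.
lunch [Sat 03:00, Sun 21:00] → after → no.
retro [Fri 06:00, Sat 02:00] → finishes → yes.
soundcheck [Wed 14:00, Sat 19:00] → contains → no.
Result: retro.

retro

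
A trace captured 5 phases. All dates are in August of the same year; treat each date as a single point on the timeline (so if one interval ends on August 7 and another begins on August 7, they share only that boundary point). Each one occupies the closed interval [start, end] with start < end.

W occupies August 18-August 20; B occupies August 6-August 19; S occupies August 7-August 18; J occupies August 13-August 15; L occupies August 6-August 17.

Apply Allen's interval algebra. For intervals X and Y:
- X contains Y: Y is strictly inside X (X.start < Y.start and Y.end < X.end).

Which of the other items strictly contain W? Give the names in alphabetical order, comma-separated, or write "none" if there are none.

none

Target W = [August 18, August 20].
B [August 6, August 19] → overlaps → no.
J [August 13, August 15] → before → no.
L [August 6, August 17] → before → no.
S [August 7, August 18] → meets → no.
Result: none.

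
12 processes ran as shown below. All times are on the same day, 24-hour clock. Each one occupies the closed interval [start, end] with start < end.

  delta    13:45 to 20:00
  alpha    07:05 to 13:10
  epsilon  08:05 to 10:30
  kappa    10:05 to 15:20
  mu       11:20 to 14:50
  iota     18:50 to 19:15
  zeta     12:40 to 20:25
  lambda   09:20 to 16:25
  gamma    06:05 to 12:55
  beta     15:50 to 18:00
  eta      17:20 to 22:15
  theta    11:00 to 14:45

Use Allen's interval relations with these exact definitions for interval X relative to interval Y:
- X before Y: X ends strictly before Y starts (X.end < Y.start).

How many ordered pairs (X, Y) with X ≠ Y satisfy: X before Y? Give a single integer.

Checking all 132 ordered pairs for relation 'before'; matching pairs in alphabetical order:
(alpha, beta): alpha before beta ✓
(alpha, delta): alpha before delta ✓
(alpha, eta): alpha before eta ✓
(alpha, iota): alpha before iota ✓
(beta, iota): beta before iota ✓
(epsilon, beta): epsilon before beta ✓
(epsilon, delta): epsilon before delta ✓
(epsilon, eta): epsilon before eta ✓
(epsilon, iota): epsilon before iota ✓
(epsilon, mu): epsilon before mu ✓
(epsilon, theta): epsilon before theta ✓
(epsilon, zeta): epsilon before zeta ✓
(gamma, beta): gamma before beta ✓
(gamma, delta): gamma before delta ✓
(gamma, eta): gamma before eta ✓
(gamma, iota): gamma before iota ✓
(kappa, beta): kappa before beta ✓
(kappa, eta): kappa before eta ✓
(kappa, iota): kappa before iota ✓
(lambda, eta): lambda before eta ✓
(lambda, iota): lambda before iota ✓
(mu, beta): mu before beta ✓
(mu, eta): mu before eta ✓
(mu, iota): mu before iota ✓
... plus 3 further pairs not listed.
Count: 27.

27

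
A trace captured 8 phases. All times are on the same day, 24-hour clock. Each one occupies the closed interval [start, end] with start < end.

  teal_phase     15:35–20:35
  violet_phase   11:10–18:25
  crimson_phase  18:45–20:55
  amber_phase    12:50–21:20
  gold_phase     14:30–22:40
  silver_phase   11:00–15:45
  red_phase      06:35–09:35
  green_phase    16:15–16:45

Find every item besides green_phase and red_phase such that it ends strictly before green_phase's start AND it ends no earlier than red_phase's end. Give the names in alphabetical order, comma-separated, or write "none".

Conditions: its end is strictly before green_phase's start (X.end < 16:15) AND its end is no earlier than red_phase's end (X.end >= 09:35).
amber_phase: end 21:20 < 16:15? ✗; end 21:20 >= 09:35? ✓ → no.
crimson_phase: end 20:55 < 16:15? ✗; end 20:55 >= 09:35? ✓ → no.
gold_phase: end 22:40 < 16:15? ✗; end 22:40 >= 09:35? ✓ → no.
silver_phase: end 15:45 < 16:15? ✓; end 15:45 >= 09:35? ✓ → yes.
teal_phase: end 20:35 < 16:15? ✗; end 20:35 >= 09:35? ✓ → no.
violet_phase: end 18:25 < 16:15? ✗; end 18:25 >= 09:35? ✓ → no.
Result: silver_phase.

silver_phase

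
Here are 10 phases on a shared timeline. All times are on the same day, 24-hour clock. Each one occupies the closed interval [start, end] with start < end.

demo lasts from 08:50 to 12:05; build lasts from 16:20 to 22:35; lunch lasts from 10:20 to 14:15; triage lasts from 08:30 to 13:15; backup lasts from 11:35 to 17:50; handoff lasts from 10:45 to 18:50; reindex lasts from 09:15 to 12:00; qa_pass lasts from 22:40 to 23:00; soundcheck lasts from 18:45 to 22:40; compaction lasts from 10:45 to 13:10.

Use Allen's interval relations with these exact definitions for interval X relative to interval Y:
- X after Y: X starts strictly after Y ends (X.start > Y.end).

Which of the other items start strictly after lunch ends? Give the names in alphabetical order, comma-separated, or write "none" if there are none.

Target lunch = [10:20, 14:15].
backup [11:35, 17:50] → overlapped-by → no.
build [16:20, 22:35] → after → yes.
compaction [10:45, 13:10] → during → no.
demo [08:50, 12:05] → overlaps → no.
handoff [10:45, 18:50] → overlapped-by → no.
qa_pass [22:40, 23:00] → after → yes.
reindex [09:15, 12:00] → overlaps → no.
soundcheck [18:45, 22:40] → after → yes.
triage [08:30, 13:15] → overlaps → no.
Result: build, qa_pass, soundcheck.

build, qa_pass, soundcheck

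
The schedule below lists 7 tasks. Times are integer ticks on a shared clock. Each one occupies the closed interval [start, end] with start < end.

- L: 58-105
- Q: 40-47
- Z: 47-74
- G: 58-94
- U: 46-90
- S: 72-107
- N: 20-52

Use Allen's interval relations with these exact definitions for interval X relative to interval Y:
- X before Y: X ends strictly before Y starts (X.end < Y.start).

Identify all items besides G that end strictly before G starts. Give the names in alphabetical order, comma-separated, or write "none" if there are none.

N, Q

Target G = [58, 94].
L [58, 105] → started-by → no.
N [20, 52] → before → yes.
Q [40, 47] → before → yes.
S [72, 107] → overlapped-by → no.
U [46, 90] → overlaps → no.
Z [47, 74] → overlaps → no.
Result: N, Q.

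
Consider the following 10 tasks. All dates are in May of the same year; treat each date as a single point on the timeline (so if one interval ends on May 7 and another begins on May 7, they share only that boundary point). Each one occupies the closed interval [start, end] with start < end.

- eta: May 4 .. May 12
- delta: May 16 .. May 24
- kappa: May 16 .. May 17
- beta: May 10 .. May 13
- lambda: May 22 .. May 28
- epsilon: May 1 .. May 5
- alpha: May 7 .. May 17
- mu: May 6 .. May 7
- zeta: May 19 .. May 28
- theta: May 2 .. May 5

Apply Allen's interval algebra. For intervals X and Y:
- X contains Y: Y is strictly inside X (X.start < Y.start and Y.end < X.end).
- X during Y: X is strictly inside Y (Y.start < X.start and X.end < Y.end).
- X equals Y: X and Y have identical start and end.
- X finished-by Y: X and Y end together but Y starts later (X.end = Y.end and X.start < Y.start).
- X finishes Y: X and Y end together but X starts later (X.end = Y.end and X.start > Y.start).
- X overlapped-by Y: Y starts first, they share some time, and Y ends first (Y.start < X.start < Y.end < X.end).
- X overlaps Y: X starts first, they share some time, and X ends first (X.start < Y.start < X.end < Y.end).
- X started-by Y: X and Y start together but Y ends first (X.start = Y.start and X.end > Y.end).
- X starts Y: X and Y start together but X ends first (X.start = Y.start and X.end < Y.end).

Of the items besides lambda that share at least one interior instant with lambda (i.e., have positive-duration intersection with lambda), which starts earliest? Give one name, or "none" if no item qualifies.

delta

Target lambda = [May 22, May 28].
alpha [May 7, May 17] → before → excluded.
beta [May 10, May 13] → before → excluded.
delta [May 16, May 24] → overlaps → candidate.
epsilon [May 1, May 5] → before → excluded.
eta [May 4, May 12] → before → excluded.
kappa [May 16, May 17] → before → excluded.
mu [May 6, May 7] → before → excluded.
theta [May 2, May 5] → before → excluded.
zeta [May 19, May 28] → finished-by → candidate.
Among candidates, earliest start is May 16 → delta.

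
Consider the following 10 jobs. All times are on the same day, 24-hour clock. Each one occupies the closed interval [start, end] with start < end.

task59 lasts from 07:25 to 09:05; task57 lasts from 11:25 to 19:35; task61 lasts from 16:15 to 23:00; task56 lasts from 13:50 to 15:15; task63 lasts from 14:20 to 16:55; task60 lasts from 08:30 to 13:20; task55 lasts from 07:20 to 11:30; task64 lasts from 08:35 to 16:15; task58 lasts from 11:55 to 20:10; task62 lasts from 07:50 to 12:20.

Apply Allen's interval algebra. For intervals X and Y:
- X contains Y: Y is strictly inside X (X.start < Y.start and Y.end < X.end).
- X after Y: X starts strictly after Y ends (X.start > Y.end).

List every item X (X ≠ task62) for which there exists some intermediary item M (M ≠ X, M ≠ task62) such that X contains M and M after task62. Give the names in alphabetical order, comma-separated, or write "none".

Target task62 = [07:50, 12:20].
Intermediaries M with M after task62: task56, task61, task63.
Via task56 — items with X contains task56: task57, task58, task64.
Via task61 — items with X contains task61: none.
Via task63 — items with X contains task63: task57, task58.
Union: task57, task58, task64.

task57, task58, task64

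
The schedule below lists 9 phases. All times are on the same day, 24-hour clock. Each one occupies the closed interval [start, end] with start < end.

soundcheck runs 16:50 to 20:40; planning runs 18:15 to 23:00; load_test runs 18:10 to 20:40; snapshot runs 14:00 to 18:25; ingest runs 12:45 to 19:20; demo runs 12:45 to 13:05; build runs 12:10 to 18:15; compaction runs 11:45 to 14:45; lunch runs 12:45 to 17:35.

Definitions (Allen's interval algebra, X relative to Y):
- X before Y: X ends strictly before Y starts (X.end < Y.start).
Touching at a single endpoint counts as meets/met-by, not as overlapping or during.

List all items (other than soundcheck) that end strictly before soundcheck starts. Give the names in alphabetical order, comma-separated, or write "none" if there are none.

Target soundcheck = [16:50, 20:40].
build [12:10, 18:15] → overlaps → no.
compaction [11:45, 14:45] → before → yes.
demo [12:45, 13:05] → before → yes.
ingest [12:45, 19:20] → overlaps → no.
load_test [18:10, 20:40] → finishes → no.
lunch [12:45, 17:35] → overlaps → no.
planning [18:15, 23:00] → overlapped-by → no.
snapshot [14:00, 18:25] → overlaps → no.
Result: compaction, demo.

compaction, demo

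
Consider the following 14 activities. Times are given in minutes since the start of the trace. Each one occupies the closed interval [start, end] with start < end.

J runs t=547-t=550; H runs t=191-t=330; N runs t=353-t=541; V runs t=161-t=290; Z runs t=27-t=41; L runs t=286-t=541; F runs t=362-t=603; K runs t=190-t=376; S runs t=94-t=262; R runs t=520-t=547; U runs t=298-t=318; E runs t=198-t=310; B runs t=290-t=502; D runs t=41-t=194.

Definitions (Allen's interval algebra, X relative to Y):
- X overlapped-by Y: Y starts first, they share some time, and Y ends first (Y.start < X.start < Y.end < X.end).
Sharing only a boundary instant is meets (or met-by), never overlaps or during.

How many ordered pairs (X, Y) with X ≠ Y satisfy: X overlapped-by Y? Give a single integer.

27

Checking all 182 ordered pairs for relation 'overlapped-by'; matching pairs in alphabetical order:
(B, E): B overlapped-by E ✓
(B, H): B overlapped-by H ✓
(B, K): B overlapped-by K ✓
(E, S): E overlapped-by S ✓
(E, V): E overlapped-by V ✓
(F, B): F overlapped-by B ✓
(F, K): F overlapped-by K ✓
(F, L): F overlapped-by L ✓
(F, N): F overlapped-by N ✓
(H, D): H overlapped-by D ✓
(H, S): H overlapped-by S ✓
(H, V): H overlapped-by V ✓
(K, D): K overlapped-by D ✓
(K, S): K overlapped-by S ✓
(K, V): K overlapped-by V ✓
(L, E): L overlapped-by E ✓
(L, H): L overlapped-by H ✓
(L, K): L overlapped-by K ✓
(L, V): L overlapped-by V ✓
(N, B): N overlapped-by B ✓
(N, K): N overlapped-by K ✓
(R, L): R overlapped-by L ✓
(R, N): R overlapped-by N ✓
(S, D): S overlapped-by D ✓
... plus 3 further pairs not listed.
Count: 27.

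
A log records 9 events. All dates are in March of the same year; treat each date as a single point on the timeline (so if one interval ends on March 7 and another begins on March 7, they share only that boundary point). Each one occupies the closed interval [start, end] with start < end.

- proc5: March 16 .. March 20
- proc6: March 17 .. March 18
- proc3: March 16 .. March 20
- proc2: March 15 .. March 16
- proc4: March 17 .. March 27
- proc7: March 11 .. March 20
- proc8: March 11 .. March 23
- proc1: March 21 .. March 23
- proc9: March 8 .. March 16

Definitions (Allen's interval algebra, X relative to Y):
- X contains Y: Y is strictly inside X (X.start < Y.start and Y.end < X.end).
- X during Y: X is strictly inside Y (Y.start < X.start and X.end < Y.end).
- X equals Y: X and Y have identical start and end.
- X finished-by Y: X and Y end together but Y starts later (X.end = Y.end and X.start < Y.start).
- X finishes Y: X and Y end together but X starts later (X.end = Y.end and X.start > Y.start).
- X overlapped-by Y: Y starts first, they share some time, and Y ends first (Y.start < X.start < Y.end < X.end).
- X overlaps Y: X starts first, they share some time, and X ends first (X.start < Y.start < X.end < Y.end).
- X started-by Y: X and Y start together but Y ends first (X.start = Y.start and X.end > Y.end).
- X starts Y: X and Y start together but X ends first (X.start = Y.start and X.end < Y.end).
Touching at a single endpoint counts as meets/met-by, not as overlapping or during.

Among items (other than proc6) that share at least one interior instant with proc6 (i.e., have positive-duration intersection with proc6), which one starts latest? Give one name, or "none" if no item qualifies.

Target proc6 = [March 17, March 18].
proc1 [March 21, March 23] → after → excluded.
proc2 [March 15, March 16] → before → excluded.
proc3 [March 16, March 20] → contains → candidate.
proc4 [March 17, March 27] → started-by → candidate.
proc5 [March 16, March 20] → contains → candidate.
proc7 [March 11, March 20] → contains → candidate.
proc8 [March 11, March 23] → contains → candidate.
proc9 [March 8, March 16] → before → excluded.
Among candidates, latest start is March 17 → proc4.

proc4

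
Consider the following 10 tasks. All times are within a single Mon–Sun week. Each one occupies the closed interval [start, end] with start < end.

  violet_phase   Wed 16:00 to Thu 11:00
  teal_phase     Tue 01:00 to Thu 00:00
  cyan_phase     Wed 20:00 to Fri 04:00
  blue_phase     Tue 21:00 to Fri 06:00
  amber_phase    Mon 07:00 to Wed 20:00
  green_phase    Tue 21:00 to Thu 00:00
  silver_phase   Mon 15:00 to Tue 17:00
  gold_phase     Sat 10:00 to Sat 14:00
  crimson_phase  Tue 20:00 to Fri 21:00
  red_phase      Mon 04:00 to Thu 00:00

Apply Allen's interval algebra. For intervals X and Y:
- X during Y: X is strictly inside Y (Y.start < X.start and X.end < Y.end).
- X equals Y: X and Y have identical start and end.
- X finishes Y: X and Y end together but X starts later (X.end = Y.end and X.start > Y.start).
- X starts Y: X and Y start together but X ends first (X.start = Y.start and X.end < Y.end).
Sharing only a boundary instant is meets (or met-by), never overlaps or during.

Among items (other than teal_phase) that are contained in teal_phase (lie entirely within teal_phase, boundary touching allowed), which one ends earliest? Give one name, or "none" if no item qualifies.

Target teal_phase = [Tue 01:00, Thu 00:00].
amber_phase [Mon 07:00, Wed 20:00] → overlaps → excluded.
blue_phase [Tue 21:00, Fri 06:00] → overlapped-by → excluded.
crimson_phase [Tue 20:00, Fri 21:00] → overlapped-by → excluded.
cyan_phase [Wed 20:00, Fri 04:00] → overlapped-by → excluded.
gold_phase [Sat 10:00, Sat 14:00] → after → excluded.
green_phase [Tue 21:00, Thu 00:00] → finishes → candidate.
red_phase [Mon 04:00, Thu 00:00] → finished-by → excluded.
silver_phase [Mon 15:00, Tue 17:00] → overlaps → excluded.
violet_phase [Wed 16:00, Thu 11:00] → overlapped-by → excluded.
Among candidates, earliest end is Thu 00:00 → green_phase.

green_phase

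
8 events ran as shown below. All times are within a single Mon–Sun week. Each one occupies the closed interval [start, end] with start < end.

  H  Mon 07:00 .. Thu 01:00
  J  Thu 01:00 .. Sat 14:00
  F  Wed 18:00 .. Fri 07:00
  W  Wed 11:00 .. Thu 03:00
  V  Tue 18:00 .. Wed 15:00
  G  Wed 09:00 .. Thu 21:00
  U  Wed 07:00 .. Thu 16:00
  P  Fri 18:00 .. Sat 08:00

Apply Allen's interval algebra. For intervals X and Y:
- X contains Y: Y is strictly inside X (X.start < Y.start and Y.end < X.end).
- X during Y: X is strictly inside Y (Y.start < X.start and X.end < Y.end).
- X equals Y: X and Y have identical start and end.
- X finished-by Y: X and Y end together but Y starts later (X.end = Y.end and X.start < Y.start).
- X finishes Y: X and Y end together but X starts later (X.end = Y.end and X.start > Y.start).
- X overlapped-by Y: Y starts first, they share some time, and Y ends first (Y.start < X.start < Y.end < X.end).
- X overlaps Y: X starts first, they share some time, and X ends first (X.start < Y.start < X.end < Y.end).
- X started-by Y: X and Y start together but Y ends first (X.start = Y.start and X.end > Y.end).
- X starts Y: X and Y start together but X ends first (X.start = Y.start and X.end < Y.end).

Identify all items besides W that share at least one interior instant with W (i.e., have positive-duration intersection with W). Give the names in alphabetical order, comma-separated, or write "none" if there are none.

Target W = [Wed 11:00, Thu 03:00].
F [Wed 18:00, Fri 07:00] → overlapped-by → yes.
G [Wed 09:00, Thu 21:00] → contains → yes.
H [Mon 07:00, Thu 01:00] → overlaps → yes.
J [Thu 01:00, Sat 14:00] → overlapped-by → yes.
P [Fri 18:00, Sat 08:00] → after → no.
U [Wed 07:00, Thu 16:00] → contains → yes.
V [Tue 18:00, Wed 15:00] → overlaps → yes.
Result: F, G, H, J, U, V.

F, G, H, J, U, V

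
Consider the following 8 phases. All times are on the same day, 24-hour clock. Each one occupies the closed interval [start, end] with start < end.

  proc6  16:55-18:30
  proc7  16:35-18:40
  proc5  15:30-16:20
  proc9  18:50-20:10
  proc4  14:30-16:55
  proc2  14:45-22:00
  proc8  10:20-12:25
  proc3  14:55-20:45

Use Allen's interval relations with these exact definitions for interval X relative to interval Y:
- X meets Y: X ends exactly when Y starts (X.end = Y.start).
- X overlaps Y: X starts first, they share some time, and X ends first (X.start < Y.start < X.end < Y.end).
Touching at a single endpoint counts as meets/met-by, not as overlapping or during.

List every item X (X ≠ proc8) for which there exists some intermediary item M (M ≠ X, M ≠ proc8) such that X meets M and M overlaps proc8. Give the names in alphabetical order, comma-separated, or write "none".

Target proc8 = [10:20, 12:25].
Intermediaries M with M overlaps proc8: none.
Union: none.

none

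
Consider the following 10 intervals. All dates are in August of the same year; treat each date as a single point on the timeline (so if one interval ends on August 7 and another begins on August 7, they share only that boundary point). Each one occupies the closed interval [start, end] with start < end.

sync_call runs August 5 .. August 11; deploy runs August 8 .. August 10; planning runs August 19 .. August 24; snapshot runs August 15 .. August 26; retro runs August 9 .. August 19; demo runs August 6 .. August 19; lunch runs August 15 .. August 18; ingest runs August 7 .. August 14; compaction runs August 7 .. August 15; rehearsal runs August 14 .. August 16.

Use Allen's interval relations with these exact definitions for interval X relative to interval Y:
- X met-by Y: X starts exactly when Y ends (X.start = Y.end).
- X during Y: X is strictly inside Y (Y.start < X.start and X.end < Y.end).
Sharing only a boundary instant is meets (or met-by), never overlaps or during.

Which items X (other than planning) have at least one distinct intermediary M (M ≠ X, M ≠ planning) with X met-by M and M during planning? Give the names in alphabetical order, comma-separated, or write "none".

Target planning = [August 19, August 24].
Intermediaries M with M during planning: none.
Union: none.

none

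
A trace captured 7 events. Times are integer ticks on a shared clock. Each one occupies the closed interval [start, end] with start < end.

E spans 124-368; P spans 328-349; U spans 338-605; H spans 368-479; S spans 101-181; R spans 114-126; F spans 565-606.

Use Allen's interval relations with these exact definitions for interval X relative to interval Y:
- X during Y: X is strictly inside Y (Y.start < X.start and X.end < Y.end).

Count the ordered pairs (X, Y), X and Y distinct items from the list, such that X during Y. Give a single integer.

3

Checking all 42 ordered pairs for relation 'during'; matching pairs in alphabetical order:
(H, U): H during U ✓
(P, E): P during E ✓
(R, S): R during S ✓
Count: 3.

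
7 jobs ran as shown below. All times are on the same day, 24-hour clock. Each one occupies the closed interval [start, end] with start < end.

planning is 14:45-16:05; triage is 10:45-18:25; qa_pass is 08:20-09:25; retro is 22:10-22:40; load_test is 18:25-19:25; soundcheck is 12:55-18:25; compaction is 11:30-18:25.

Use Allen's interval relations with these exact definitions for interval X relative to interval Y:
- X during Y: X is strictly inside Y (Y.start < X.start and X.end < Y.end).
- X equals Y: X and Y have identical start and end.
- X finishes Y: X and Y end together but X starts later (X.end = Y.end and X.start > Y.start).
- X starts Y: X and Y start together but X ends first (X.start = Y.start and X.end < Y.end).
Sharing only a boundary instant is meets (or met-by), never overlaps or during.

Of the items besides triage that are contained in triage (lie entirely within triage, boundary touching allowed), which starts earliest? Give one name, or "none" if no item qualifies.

Target triage = [10:45, 18:25].
compaction [11:30, 18:25] → finishes → candidate.
load_test [18:25, 19:25] → met-by → excluded.
planning [14:45, 16:05] → during → candidate.
qa_pass [08:20, 09:25] → before → excluded.
retro [22:10, 22:40] → after → excluded.
soundcheck [12:55, 18:25] → finishes → candidate.
Among candidates, earliest start is 11:30 → compaction.

compaction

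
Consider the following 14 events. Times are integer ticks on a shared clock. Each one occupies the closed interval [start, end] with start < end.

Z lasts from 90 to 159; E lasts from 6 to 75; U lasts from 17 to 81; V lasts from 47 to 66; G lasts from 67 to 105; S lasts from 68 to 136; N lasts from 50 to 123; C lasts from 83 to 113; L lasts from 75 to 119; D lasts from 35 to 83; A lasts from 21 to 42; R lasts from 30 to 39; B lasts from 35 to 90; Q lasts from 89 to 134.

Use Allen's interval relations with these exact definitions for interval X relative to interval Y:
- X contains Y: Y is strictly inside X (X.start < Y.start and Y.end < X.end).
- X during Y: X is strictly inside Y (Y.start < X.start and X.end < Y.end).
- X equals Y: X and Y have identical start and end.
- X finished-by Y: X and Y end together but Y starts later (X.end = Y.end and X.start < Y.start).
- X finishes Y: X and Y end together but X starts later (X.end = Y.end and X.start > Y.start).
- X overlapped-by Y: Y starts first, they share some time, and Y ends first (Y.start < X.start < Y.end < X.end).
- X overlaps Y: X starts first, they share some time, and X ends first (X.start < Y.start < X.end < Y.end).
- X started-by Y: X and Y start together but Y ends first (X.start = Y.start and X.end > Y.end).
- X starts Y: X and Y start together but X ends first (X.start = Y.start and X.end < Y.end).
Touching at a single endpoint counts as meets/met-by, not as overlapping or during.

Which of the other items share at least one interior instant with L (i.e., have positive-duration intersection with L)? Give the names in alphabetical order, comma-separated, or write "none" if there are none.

Target L = [75, 119].
A [21, 42] → before → no.
B [35, 90] → overlaps → yes.
C [83, 113] → during → yes.
D [35, 83] → overlaps → yes.
E [6, 75] → meets → no.
G [67, 105] → overlaps → yes.
N [50, 123] → contains → yes.
Q [89, 134] → overlapped-by → yes.
R [30, 39] → before → no.
S [68, 136] → contains → yes.
U [17, 81] → overlaps → yes.
V [47, 66] → before → no.
Z [90, 159] → overlapped-by → yes.
Result: B, C, D, G, N, Q, S, U, Z.

B, C, D, G, N, Q, S, U, Z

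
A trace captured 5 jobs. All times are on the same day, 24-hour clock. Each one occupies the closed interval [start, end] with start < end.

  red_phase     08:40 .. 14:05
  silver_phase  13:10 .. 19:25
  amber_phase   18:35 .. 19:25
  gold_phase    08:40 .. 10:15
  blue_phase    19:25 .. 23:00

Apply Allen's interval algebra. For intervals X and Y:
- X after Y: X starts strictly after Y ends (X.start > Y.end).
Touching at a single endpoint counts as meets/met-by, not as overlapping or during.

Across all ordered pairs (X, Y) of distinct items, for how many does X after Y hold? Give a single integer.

Checking all 20 ordered pairs for relation 'after'; matching pairs in alphabetical order:
(amber_phase, gold_phase): amber_phase after gold_phase ✓
(amber_phase, red_phase): amber_phase after red_phase ✓
(blue_phase, gold_phase): blue_phase after gold_phase ✓
(blue_phase, red_phase): blue_phase after red_phase ✓
(silver_phase, gold_phase): silver_phase after gold_phase ✓
Count: 5.

5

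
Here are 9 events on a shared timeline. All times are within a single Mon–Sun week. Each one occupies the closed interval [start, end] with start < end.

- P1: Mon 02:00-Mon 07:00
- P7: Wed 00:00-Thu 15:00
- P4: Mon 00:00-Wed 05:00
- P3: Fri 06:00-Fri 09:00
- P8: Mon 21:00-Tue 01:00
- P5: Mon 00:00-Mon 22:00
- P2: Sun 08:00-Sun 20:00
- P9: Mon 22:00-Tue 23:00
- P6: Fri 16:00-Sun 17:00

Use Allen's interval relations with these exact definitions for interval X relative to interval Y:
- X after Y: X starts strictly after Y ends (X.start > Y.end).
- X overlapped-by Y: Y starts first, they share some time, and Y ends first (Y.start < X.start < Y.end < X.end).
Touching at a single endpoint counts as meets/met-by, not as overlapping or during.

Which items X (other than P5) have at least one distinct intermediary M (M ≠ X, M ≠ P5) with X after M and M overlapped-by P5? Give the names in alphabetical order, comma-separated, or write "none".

P2, P3, P6, P7

Target P5 = [Mon 00:00, Mon 22:00].
Intermediaries M with M overlapped-by P5: P8.
Via P8 — items with X after P8: P2, P3, P6, P7.
Union: P2, P3, P6, P7.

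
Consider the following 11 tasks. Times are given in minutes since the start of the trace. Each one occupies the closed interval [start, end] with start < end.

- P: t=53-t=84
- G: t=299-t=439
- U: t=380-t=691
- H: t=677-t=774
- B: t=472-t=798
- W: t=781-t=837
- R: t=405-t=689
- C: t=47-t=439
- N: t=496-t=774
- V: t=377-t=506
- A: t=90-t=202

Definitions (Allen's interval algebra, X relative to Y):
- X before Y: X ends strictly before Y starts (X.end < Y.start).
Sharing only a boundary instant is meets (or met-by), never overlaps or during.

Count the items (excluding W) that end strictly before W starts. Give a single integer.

Target W = [t=781, t=837].
A [t=90, t=202] → before → counts.
B [t=472, t=798] → overlaps → no.
C [t=47, t=439] → before → counts.
G [t=299, t=439] → before → counts.
H [t=677, t=774] → before → counts.
N [t=496, t=774] → before → counts.
P [t=53, t=84] → before → counts.
R [t=405, t=689] → before → counts.
U [t=380, t=691] → before → counts.
V [t=377, t=506] → before → counts.
Total: 9.

9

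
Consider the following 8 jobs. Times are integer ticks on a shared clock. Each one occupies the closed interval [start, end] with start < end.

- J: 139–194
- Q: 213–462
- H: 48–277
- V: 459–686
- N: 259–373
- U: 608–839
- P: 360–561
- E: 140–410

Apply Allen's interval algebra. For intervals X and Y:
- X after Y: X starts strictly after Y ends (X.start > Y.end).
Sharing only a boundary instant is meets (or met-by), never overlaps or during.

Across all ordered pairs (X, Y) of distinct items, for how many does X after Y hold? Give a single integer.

Checking all 56 ordered pairs for relation 'after'; matching pairs in alphabetical order:
(N, J): N after J ✓
(P, H): P after H ✓
(P, J): P after J ✓
(Q, J): Q after J ✓
(U, E): U after E ✓
(U, H): U after H ✓
(U, J): U after J ✓
(U, N): U after N ✓
(U, P): U after P ✓
(U, Q): U after Q ✓
(V, E): V after E ✓
(V, H): V after H ✓
(V, J): V after J ✓
(V, N): V after N ✓
Count: 14.

14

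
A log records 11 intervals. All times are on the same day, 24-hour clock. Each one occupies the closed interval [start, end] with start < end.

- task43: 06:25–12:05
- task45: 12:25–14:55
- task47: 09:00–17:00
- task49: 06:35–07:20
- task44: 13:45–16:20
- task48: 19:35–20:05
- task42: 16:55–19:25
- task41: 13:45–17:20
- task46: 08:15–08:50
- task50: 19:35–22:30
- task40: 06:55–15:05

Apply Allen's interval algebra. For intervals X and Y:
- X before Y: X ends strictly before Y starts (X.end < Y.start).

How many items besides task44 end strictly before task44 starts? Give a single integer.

Target task44 = [13:45, 16:20].
task40 [06:55, 15:05] → overlaps → no.
task41 [13:45, 17:20] → started-by → no.
task42 [16:55, 19:25] → after → no.
task43 [06:25, 12:05] → before → counts.
task45 [12:25, 14:55] → overlaps → no.
task46 [08:15, 08:50] → before → counts.
task47 [09:00, 17:00] → contains → no.
task48 [19:35, 20:05] → after → no.
task49 [06:35, 07:20] → before → counts.
task50 [19:35, 22:30] → after → no.
Total: 3.

3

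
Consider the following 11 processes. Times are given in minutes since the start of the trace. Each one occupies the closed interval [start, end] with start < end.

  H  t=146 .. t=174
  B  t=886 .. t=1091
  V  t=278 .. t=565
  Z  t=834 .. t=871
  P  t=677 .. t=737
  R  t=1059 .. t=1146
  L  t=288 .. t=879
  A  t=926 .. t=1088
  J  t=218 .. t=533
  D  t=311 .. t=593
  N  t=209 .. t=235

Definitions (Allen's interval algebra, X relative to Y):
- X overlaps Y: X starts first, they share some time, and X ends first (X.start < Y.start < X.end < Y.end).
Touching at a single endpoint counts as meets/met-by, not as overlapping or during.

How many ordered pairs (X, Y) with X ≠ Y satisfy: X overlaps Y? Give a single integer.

Checking all 110 ordered pairs for relation 'overlaps'; matching pairs in alphabetical order:
(A, R): A overlaps R ✓
(B, R): B overlaps R ✓
(J, D): J overlaps D ✓
(J, L): J overlaps L ✓
(J, V): J overlaps V ✓
(N, J): N overlaps J ✓
(V, D): V overlaps D ✓
(V, L): V overlaps L ✓
Count: 8.

8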